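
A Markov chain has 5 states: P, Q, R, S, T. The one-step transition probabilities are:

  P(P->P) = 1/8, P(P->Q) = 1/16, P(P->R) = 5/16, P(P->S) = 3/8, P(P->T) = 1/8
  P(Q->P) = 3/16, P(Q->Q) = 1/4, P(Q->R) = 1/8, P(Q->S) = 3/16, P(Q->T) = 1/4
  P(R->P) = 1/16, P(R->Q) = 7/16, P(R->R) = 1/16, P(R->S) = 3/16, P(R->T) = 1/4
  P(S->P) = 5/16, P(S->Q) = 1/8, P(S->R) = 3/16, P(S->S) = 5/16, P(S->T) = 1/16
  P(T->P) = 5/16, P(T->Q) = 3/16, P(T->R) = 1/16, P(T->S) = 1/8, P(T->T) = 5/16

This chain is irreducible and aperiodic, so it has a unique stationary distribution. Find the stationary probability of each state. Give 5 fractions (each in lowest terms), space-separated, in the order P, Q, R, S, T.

The stationary distribution satisfies pi = pi * P, i.e.:
  pi_P = 1/8*pi_P + 3/16*pi_Q + 1/16*pi_R + 5/16*pi_S + 5/16*pi_T
  pi_Q = 1/16*pi_P + 1/4*pi_Q + 7/16*pi_R + 1/8*pi_S + 3/16*pi_T
  pi_R = 5/16*pi_P + 1/8*pi_Q + 1/16*pi_R + 3/16*pi_S + 1/16*pi_T
  pi_S = 3/8*pi_P + 3/16*pi_Q + 3/16*pi_R + 5/16*pi_S + 1/8*pi_T
  pi_T = 1/8*pi_P + 1/4*pi_Q + 1/4*pi_R + 1/16*pi_S + 5/16*pi_T
with normalization: pi_P + pi_Q + pi_R + pi_S + pi_T = 1.

Using the first 4 balance equations plus normalization, the linear system A*pi = b is:
  [-7/8, 3/16, 1/16, 5/16, 5/16] . pi = 0
  [1/16, -3/4, 7/16, 1/8, 3/16] . pi = 0
  [5/16, 1/8, -15/16, 3/16, 1/16] . pi = 0
  [3/8, 3/16, 3/16, -11/16, 1/8] . pi = 0
  [1, 1, 1, 1, 1] . pi = 1

Solving yields:
  pi_P = 1819/8699
  pi_Q = 1721/8699
  pi_R = 1373/8699
  pi_S = 2136/8699
  pi_T = 1650/8699

Verification (pi * P):
  1819/8699*1/8 + 1721/8699*3/16 + 1373/8699*1/16 + 2136/8699*5/16 + 1650/8699*5/16 = 1819/8699 = pi_P  (ok)
  1819/8699*1/16 + 1721/8699*1/4 + 1373/8699*7/16 + 2136/8699*1/8 + 1650/8699*3/16 = 1721/8699 = pi_Q  (ok)
  1819/8699*5/16 + 1721/8699*1/8 + 1373/8699*1/16 + 2136/8699*3/16 + 1650/8699*1/16 = 1373/8699 = pi_R  (ok)
  1819/8699*3/8 + 1721/8699*3/16 + 1373/8699*3/16 + 2136/8699*5/16 + 1650/8699*1/8 = 2136/8699 = pi_S  (ok)
  1819/8699*1/8 + 1721/8699*1/4 + 1373/8699*1/4 + 2136/8699*1/16 + 1650/8699*5/16 = 1650/8699 = pi_T  (ok)

Answer: 1819/8699 1721/8699 1373/8699 2136/8699 1650/8699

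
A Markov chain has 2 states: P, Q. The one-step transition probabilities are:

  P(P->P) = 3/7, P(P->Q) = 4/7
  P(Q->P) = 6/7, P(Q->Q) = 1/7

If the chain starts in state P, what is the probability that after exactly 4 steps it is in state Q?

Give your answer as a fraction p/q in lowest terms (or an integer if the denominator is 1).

Computing P^4 by repeated multiplication:
P^1 =
  P: [3/7, 4/7]
  Q: [6/7, 1/7]
P^2 =
  P: [33/49, 16/49]
  Q: [24/49, 25/49]
P^3 =
  P: [195/343, 148/343]
  Q: [222/343, 121/343]
P^4 =
  P: [1473/2401, 928/2401]
  Q: [1392/2401, 1009/2401]

(P^4)[P -> Q] = 928/2401

Answer: 928/2401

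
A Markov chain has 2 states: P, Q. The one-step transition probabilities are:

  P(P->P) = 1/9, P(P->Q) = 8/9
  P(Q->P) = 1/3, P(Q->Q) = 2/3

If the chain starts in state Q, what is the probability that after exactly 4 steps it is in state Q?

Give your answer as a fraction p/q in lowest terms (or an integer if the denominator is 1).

Computing P^4 by repeated multiplication:
P^1 =
  P: [1/9, 8/9]
  Q: [1/3, 2/3]
P^2 =
  P: [25/81, 56/81]
  Q: [7/27, 20/27]
P^3 =
  P: [193/729, 536/729]
  Q: [67/243, 176/243]
P^4 =
  P: [1801/6561, 4760/6561]
  Q: [595/2187, 1592/2187]

(P^4)[Q -> Q] = 1592/2187

Answer: 1592/2187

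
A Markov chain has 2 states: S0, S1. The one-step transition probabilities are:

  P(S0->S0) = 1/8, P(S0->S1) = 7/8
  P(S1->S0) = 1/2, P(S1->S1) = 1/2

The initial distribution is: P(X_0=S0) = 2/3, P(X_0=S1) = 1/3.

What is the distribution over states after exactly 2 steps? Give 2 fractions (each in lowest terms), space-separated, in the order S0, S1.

Answer: 13/32 19/32

Derivation:
Propagating the distribution step by step (d_{t+1} = d_t * P):
d_0 = (S0=2/3, S1=1/3)
  d_1[S0] = 2/3*1/8 + 1/3*1/2 = 1/4
  d_1[S1] = 2/3*7/8 + 1/3*1/2 = 3/4
d_1 = (S0=1/4, S1=3/4)
  d_2[S0] = 1/4*1/8 + 3/4*1/2 = 13/32
  d_2[S1] = 1/4*7/8 + 3/4*1/2 = 19/32
d_2 = (S0=13/32, S1=19/32)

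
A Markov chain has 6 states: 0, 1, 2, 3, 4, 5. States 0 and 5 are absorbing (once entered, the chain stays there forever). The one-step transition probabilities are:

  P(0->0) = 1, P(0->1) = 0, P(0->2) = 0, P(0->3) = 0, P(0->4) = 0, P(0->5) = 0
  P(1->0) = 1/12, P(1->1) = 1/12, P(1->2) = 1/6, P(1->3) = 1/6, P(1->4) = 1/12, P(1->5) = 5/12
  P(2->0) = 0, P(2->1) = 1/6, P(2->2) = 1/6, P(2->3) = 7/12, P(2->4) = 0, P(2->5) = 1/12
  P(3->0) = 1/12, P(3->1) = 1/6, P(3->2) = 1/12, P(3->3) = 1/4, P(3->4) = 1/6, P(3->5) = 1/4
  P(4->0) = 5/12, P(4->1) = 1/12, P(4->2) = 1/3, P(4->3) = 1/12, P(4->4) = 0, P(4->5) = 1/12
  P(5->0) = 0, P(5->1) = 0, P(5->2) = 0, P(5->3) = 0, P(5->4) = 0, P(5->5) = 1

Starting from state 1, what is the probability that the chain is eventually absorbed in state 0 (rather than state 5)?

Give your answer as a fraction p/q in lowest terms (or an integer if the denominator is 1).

Answer: 707/2833

Derivation:
Let a_i = P(absorbed in 0 | start in state i).
Boundary conditions: a_0 = 1, a_5 = 0.
For each transient state i, a_i = sum_j P(i->j) * a_j:
  a_1 = 1/12*a_0 + 1/12*a_1 + 1/6*a_2 + 1/6*a_3 + 1/12*a_4 + 5/12*a_5
  a_2 = 0*a_0 + 1/6*a_1 + 1/6*a_2 + 7/12*a_3 + 0*a_4 + 1/12*a_5
  a_3 = 1/12*a_0 + 1/6*a_1 + 1/12*a_2 + 1/4*a_3 + 1/6*a_4 + 1/4*a_5
  a_4 = 5/12*a_0 + 1/12*a_1 + 1/3*a_2 + 1/12*a_3 + 0*a_4 + 1/12*a_5

Substituting a_0 = 1 and a_5 = 0, rearrange to (I - Q) a = r where r[i] = P(i -> 0):
  [11/12, -1/6, -1/6, -1/12] . (a_1, a_2, a_3, a_4) = 1/12
  [-1/6, 5/6, -7/12, 0] . (a_1, a_2, a_3, a_4) = 0
  [-1/6, -1/12, 3/4, -1/6] . (a_1, a_2, a_3, a_4) = 1/12
  [-1/12, -1/3, -1/12, 1] . (a_1, a_2, a_3, a_4) = 5/12

Solving yields:
  a_1 = 707/2833
  a_2 = 777/2833
  a_3 = 908/2833
  a_4 = 1574/2833

Starting state is 1, so the absorption probability is a_1 = 707/2833.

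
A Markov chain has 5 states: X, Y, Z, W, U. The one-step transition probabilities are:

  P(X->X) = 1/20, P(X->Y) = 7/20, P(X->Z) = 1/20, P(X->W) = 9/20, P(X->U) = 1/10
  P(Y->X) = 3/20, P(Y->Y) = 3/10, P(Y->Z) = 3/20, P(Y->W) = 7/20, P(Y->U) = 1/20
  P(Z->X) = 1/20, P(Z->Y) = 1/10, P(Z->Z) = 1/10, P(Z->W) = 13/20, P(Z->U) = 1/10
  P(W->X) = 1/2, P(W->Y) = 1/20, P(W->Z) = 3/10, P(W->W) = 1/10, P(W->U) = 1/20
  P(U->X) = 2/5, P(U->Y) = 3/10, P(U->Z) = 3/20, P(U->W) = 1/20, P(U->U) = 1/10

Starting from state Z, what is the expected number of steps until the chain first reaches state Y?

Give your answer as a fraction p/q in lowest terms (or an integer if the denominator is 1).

Answer: 12240/1939

Derivation:
Let h_i = expected steps to first reach Y from state i.
Boundary: h_Y = 0.
First-step equations for the other states:
  h_X = 1 + 1/20*h_X + 7/20*h_Y + 1/20*h_Z + 9/20*h_W + 1/10*h_U
  h_Z = 1 + 1/20*h_X + 1/10*h_Y + 1/10*h_Z + 13/20*h_W + 1/10*h_U
  h_W = 1 + 1/2*h_X + 1/20*h_Y + 3/10*h_Z + 1/10*h_W + 1/20*h_U
  h_U = 1 + 2/5*h_X + 3/10*h_Y + 3/20*h_Z + 1/20*h_W + 1/10*h_U

Substituting h_Y = 0 and rearranging gives the linear system (I - Q) h = 1:
  [19/20, -1/20, -9/20, -1/10] . (h_X, h_Z, h_W, h_U) = 1
  [-1/20, 9/10, -13/20, -1/10] . (h_X, h_Z, h_W, h_U) = 1
  [-1/2, -3/10, 9/10, -1/20] . (h_X, h_Z, h_W, h_U) = 1
  [-2/5, -3/20, -1/20, 9/10] . (h_X, h_Z, h_W, h_U) = 1

Solving yields:
  h_X = 27760/5817
  h_Z = 12240/1939
  h_W = 35620/5817
  h_U = 26900/5817

Starting state is Z, so the expected hitting time is h_Z = 12240/1939.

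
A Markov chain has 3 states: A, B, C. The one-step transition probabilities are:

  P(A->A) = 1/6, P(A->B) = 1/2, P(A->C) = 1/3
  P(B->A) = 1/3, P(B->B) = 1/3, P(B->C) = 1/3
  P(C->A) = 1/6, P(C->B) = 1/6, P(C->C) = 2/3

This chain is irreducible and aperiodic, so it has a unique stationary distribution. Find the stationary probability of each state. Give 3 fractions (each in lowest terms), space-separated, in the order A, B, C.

Answer: 3/14 2/7 1/2

Derivation:
The stationary distribution satisfies pi = pi * P, i.e.:
  pi_A = 1/6*pi_A + 1/3*pi_B + 1/6*pi_C
  pi_B = 1/2*pi_A + 1/3*pi_B + 1/6*pi_C
  pi_C = 1/3*pi_A + 1/3*pi_B + 2/3*pi_C
with normalization: pi_A + pi_B + pi_C = 1.

Using the first 2 balance equations plus normalization, the linear system A*pi = b is:
  [-5/6, 1/3, 1/6] . pi = 0
  [1/2, -2/3, 1/6] . pi = 0
  [1, 1, 1] . pi = 1

Solving yields:
  pi_A = 3/14
  pi_B = 2/7
  pi_C = 1/2

Verification (pi * P):
  3/14*1/6 + 2/7*1/3 + 1/2*1/6 = 3/14 = pi_A  (ok)
  3/14*1/2 + 2/7*1/3 + 1/2*1/6 = 2/7 = pi_B  (ok)
  3/14*1/3 + 2/7*1/3 + 1/2*2/3 = 1/2 = pi_C  (ok)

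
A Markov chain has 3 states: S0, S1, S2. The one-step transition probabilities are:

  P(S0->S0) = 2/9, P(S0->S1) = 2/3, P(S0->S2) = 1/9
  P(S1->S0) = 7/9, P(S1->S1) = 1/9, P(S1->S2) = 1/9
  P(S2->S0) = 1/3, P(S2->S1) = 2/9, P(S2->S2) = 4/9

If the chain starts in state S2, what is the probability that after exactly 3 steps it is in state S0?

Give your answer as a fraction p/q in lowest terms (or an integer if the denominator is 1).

Answer: 323/729

Derivation:
Computing P^3 by repeated multiplication:
P^1 =
  S0: [2/9, 2/3, 1/9]
  S1: [7/9, 1/9, 1/9]
  S2: [1/3, 2/9, 4/9]
P^2 =
  S0: [49/81, 20/81, 4/27]
  S1: [8/27, 5/9, 4/27]
  S2: [32/81, 28/81, 7/27]
P^3 =
  S0: [274/729, 338/729, 13/81]
  S1: [133/243, 71/243, 13/81]
  S2: [323/729, 262/729, 16/81]

(P^3)[S2 -> S0] = 323/729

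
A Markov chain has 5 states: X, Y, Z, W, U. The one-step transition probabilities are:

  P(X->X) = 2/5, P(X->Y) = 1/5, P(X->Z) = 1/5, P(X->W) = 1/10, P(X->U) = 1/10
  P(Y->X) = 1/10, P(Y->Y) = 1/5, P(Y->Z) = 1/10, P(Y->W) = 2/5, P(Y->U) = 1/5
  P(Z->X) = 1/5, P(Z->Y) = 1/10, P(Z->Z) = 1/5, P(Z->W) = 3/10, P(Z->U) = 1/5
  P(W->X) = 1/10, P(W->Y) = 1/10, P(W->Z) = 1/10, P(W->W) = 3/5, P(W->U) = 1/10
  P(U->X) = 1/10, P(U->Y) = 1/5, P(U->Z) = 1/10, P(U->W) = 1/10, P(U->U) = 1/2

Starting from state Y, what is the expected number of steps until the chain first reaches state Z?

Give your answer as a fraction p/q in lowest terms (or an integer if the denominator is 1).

Answer: 35/4

Derivation:
Let h_i = expected steps to first reach Z from state i.
Boundary: h_Z = 0.
First-step equations for the other states:
  h_X = 1 + 2/5*h_X + 1/5*h_Y + 1/5*h_Z + 1/10*h_W + 1/10*h_U
  h_Y = 1 + 1/10*h_X + 1/5*h_Y + 1/10*h_Z + 2/5*h_W + 1/5*h_U
  h_W = 1 + 1/10*h_X + 1/10*h_Y + 1/10*h_Z + 3/5*h_W + 1/10*h_U
  h_U = 1 + 1/10*h_X + 1/5*h_Y + 1/10*h_Z + 1/10*h_W + 1/2*h_U

Substituting h_Z = 0 and rearranging gives the linear system (I - Q) h = 1:
  [3/5, -1/5, -1/10, -1/10] . (h_X, h_Y, h_W, h_U) = 1
  [-1/10, 4/5, -2/5, -1/5] . (h_X, h_Y, h_W, h_U) = 1
  [-1/10, -1/10, 2/5, -1/10] . (h_X, h_Y, h_W, h_U) = 1
  [-1/10, -1/5, -1/10, 1/2] . (h_X, h_Y, h_W, h_U) = 1

Solving yields:
  h_X = 15/2
  h_Y = 35/4
  h_W = 35/4
  h_U = 35/4

Starting state is Y, so the expected hitting time is h_Y = 35/4.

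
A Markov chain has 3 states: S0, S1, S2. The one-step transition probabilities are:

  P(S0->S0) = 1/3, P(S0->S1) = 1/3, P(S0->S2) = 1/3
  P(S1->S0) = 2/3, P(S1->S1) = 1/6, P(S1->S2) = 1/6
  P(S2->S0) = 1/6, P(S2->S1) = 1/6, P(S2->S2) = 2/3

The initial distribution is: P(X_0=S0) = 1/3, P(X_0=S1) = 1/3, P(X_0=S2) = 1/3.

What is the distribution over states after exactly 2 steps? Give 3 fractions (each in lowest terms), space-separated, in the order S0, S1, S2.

Propagating the distribution step by step (d_{t+1} = d_t * P):
d_0 = (S0=1/3, S1=1/3, S2=1/3)
  d_1[S0] = 1/3*1/3 + 1/3*2/3 + 1/3*1/6 = 7/18
  d_1[S1] = 1/3*1/3 + 1/3*1/6 + 1/3*1/6 = 2/9
  d_1[S2] = 1/3*1/3 + 1/3*1/6 + 1/3*2/3 = 7/18
d_1 = (S0=7/18, S1=2/9, S2=7/18)
  d_2[S0] = 7/18*1/3 + 2/9*2/3 + 7/18*1/6 = 37/108
  d_2[S1] = 7/18*1/3 + 2/9*1/6 + 7/18*1/6 = 25/108
  d_2[S2] = 7/18*1/3 + 2/9*1/6 + 7/18*2/3 = 23/54
d_2 = (S0=37/108, S1=25/108, S2=23/54)

Answer: 37/108 25/108 23/54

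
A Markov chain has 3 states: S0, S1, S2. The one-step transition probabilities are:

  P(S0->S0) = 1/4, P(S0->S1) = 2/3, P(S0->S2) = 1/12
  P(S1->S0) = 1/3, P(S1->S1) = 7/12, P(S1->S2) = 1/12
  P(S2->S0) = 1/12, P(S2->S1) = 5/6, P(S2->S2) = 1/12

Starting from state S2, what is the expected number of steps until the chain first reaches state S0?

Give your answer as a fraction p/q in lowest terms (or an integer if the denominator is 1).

Answer: 4

Derivation:
Let h_i = expected steps to first reach S0 from state i.
Boundary: h_S0 = 0.
First-step equations for the other states:
  h_S1 = 1 + 1/3*h_S0 + 7/12*h_S1 + 1/12*h_S2
  h_S2 = 1 + 1/12*h_S0 + 5/6*h_S1 + 1/12*h_S2

Substituting h_S0 = 0 and rearranging gives the linear system (I - Q) h = 1:
  [5/12, -1/12] . (h_S1, h_S2) = 1
  [-5/6, 11/12] . (h_S1, h_S2) = 1

Solving yields:
  h_S1 = 16/5
  h_S2 = 4

Starting state is S2, so the expected hitting time is h_S2 = 4.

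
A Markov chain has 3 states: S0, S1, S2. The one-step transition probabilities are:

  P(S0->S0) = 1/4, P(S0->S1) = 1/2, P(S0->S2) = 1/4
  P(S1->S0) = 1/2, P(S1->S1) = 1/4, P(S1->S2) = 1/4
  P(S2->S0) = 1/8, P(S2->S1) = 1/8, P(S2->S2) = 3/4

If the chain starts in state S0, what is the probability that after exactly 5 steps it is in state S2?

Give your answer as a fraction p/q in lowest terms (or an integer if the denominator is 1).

Computing P^5 by repeated multiplication:
P^1 =
  S0: [1/4, 1/2, 1/4]
  S1: [1/2, 1/4, 1/4]
  S2: [1/8, 1/8, 3/4]
P^2 =
  S0: [11/32, 9/32, 3/8]
  S1: [9/32, 11/32, 3/8]
  S2: [3/16, 3/16, 5/8]
P^3 =
  S0: [35/128, 37/128, 7/16]
  S1: [37/128, 35/128, 7/16]
  S2: [7/32, 7/32, 9/16]
P^4 =
  S0: [137/512, 135/512, 15/32]
  S1: [135/512, 137/512, 15/32]
  S2: [15/64, 15/64, 17/32]
P^5 =
  S0: [527/2048, 529/2048, 31/64]
  S1: [529/2048, 527/2048, 31/64]
  S2: [31/128, 31/128, 33/64]

(P^5)[S0 -> S2] = 31/64

Answer: 31/64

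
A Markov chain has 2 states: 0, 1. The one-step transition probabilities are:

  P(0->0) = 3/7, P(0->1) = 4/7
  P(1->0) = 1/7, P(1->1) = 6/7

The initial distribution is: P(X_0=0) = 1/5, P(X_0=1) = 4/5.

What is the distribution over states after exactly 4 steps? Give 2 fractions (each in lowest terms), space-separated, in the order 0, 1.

Propagating the distribution step by step (d_{t+1} = d_t * P):
d_0 = (0=1/5, 1=4/5)
  d_1[0] = 1/5*3/7 + 4/5*1/7 = 1/5
  d_1[1] = 1/5*4/7 + 4/5*6/7 = 4/5
d_1 = (0=1/5, 1=4/5)
  d_2[0] = 1/5*3/7 + 4/5*1/7 = 1/5
  d_2[1] = 1/5*4/7 + 4/5*6/7 = 4/5
d_2 = (0=1/5, 1=4/5)
  d_3[0] = 1/5*3/7 + 4/5*1/7 = 1/5
  d_3[1] = 1/5*4/7 + 4/5*6/7 = 4/5
d_3 = (0=1/5, 1=4/5)
  d_4[0] = 1/5*3/7 + 4/5*1/7 = 1/5
  d_4[1] = 1/5*4/7 + 4/5*6/7 = 4/5
d_4 = (0=1/5, 1=4/5)

Answer: 1/5 4/5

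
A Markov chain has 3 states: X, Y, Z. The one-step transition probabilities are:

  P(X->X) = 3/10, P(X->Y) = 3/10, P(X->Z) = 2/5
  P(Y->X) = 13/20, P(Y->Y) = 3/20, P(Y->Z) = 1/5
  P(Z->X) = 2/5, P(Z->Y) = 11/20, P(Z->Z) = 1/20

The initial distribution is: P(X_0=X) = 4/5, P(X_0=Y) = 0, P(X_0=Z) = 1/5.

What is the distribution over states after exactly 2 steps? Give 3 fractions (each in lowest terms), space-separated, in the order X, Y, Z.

Propagating the distribution step by step (d_{t+1} = d_t * P):
d_0 = (X=4/5, Y=0, Z=1/5)
  d_1[X] = 4/5*3/10 + 0*13/20 + 1/5*2/5 = 8/25
  d_1[Y] = 4/5*3/10 + 0*3/20 + 1/5*11/20 = 7/20
  d_1[Z] = 4/5*2/5 + 0*1/5 + 1/5*1/20 = 33/100
d_1 = (X=8/25, Y=7/20, Z=33/100)
  d_2[X] = 8/25*3/10 + 7/20*13/20 + 33/100*2/5 = 911/2000
  d_2[Y] = 8/25*3/10 + 7/20*3/20 + 33/100*11/20 = 33/100
  d_2[Z] = 8/25*2/5 + 7/20*1/5 + 33/100*1/20 = 429/2000
d_2 = (X=911/2000, Y=33/100, Z=429/2000)

Answer: 911/2000 33/100 429/2000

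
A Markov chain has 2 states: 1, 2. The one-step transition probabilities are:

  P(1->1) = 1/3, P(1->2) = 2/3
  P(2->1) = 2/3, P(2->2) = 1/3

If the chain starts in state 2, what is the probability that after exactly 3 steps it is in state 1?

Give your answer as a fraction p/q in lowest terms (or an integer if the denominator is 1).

Answer: 14/27

Derivation:
Computing P^3 by repeated multiplication:
P^1 =
  1: [1/3, 2/3]
  2: [2/3, 1/3]
P^2 =
  1: [5/9, 4/9]
  2: [4/9, 5/9]
P^3 =
  1: [13/27, 14/27]
  2: [14/27, 13/27]

(P^3)[2 -> 1] = 14/27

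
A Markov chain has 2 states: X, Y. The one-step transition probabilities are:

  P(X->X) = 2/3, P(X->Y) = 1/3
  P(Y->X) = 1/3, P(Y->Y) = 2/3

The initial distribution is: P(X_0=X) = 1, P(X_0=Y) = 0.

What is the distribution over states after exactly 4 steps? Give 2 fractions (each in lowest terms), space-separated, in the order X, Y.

Propagating the distribution step by step (d_{t+1} = d_t * P):
d_0 = (X=1, Y=0)
  d_1[X] = 1*2/3 + 0*1/3 = 2/3
  d_1[Y] = 1*1/3 + 0*2/3 = 1/3
d_1 = (X=2/3, Y=1/3)
  d_2[X] = 2/3*2/3 + 1/3*1/3 = 5/9
  d_2[Y] = 2/3*1/3 + 1/3*2/3 = 4/9
d_2 = (X=5/9, Y=4/9)
  d_3[X] = 5/9*2/3 + 4/9*1/3 = 14/27
  d_3[Y] = 5/9*1/3 + 4/9*2/3 = 13/27
d_3 = (X=14/27, Y=13/27)
  d_4[X] = 14/27*2/3 + 13/27*1/3 = 41/81
  d_4[Y] = 14/27*1/3 + 13/27*2/3 = 40/81
d_4 = (X=41/81, Y=40/81)

Answer: 41/81 40/81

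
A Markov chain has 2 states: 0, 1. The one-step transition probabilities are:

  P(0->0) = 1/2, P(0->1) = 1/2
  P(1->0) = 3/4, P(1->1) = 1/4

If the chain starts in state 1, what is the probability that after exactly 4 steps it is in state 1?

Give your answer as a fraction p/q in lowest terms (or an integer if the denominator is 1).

Computing P^4 by repeated multiplication:
P^1 =
  0: [1/2, 1/2]
  1: [3/4, 1/4]
P^2 =
  0: [5/8, 3/8]
  1: [9/16, 7/16]
P^3 =
  0: [19/32, 13/32]
  1: [39/64, 25/64]
P^4 =
  0: [77/128, 51/128]
  1: [153/256, 103/256]

(P^4)[1 -> 1] = 103/256

Answer: 103/256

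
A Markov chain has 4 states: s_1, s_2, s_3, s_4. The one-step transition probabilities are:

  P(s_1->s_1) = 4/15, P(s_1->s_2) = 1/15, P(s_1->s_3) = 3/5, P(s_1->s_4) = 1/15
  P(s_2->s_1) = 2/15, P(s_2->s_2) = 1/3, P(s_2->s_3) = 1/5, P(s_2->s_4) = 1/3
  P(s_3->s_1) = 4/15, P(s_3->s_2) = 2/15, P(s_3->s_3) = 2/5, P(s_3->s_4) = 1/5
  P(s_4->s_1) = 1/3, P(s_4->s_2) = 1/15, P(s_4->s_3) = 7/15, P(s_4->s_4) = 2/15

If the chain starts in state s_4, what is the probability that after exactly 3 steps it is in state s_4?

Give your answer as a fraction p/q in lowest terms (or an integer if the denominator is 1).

Computing P^3 by repeated multiplication:
P^1 =
  s_1: [4/15, 1/15, 3/5, 1/15]
  s_2: [2/15, 1/3, 1/5, 1/3]
  s_3: [4/15, 2/15, 2/5, 1/5]
  s_4: [1/3, 1/15, 7/15, 2/15]
P^2 =
  s_1: [59/225, 28/225, 4/9, 38/225]
  s_2: [11/45, 38/225, 86/225, 46/225]
  s_3: [59/225, 29/225, 11/25, 38/225]
  s_4: [4/15, 26/225, 104/225, 7/45]
P^3 =
  s_1: [98/375, 437/3375, 1481/3375, 23/135]
  s_2: [58/225, 463/3375, 1447/3375, 119/675]
  s_3: [176/675, 88/675, 1478/3375, 577/3375]
  s_4: [883/3375, 433/3375, 1487/3375, 572/3375]

(P^3)[s_4 -> s_4] = 572/3375

Answer: 572/3375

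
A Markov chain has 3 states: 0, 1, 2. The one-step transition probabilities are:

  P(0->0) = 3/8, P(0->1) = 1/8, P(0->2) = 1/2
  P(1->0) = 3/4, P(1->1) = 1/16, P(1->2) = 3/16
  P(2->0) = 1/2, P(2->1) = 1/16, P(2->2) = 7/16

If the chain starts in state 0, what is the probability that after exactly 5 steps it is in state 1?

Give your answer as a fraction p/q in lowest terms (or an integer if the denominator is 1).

Computing P^5 by repeated multiplication:
P^1 =
  0: [3/8, 1/8, 1/2]
  1: [3/4, 1/16, 3/16]
  2: [1/2, 1/16, 7/16]
P^2 =
  0: [31/64, 11/128, 55/128]
  1: [27/64, 7/64, 15/32]
  2: [29/64, 3/32, 29/64]
P^3 =
  0: [59/128, 95/1024, 457/1024]
  1: [243/512, 91/1024, 447/1024]
  2: [239/512, 93/1024, 453/1024]
P^4 =
  0: [1907/4096, 187/2048, 1815/4096]
  1: [237/512, 755/8192, 3645/8192]
  2: [951/2048, 751/8192, 3637/8192]
P^5 =
  0: [15225/32768, 6003/65536, 29083/65536]
  1: [15243/32768, 749/8192, 14529/32768]
  2: [15233/32768, 2999/32768, 1817/4096]

(P^5)[0 -> 1] = 6003/65536

Answer: 6003/65536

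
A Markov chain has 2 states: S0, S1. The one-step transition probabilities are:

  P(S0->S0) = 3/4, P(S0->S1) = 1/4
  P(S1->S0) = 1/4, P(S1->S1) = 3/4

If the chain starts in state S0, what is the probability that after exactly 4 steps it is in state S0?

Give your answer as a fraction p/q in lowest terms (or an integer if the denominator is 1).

Answer: 17/32

Derivation:
Computing P^4 by repeated multiplication:
P^1 =
  S0: [3/4, 1/4]
  S1: [1/4, 3/4]
P^2 =
  S0: [5/8, 3/8]
  S1: [3/8, 5/8]
P^3 =
  S0: [9/16, 7/16]
  S1: [7/16, 9/16]
P^4 =
  S0: [17/32, 15/32]
  S1: [15/32, 17/32]

(P^4)[S0 -> S0] = 17/32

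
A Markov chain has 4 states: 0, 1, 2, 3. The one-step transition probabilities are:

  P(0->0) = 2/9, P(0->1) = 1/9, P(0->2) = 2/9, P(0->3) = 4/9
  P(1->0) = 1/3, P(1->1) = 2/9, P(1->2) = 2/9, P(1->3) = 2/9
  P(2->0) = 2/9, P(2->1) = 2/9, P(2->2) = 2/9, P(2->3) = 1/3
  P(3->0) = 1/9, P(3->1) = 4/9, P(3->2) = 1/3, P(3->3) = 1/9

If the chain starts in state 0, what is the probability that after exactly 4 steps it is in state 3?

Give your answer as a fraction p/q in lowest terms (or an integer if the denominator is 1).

Answer: 1778/6561

Derivation:
Computing P^4 by repeated multiplication:
P^1 =
  0: [2/9, 1/9, 2/9, 4/9]
  1: [1/3, 2/9, 2/9, 2/9]
  2: [2/9, 2/9, 2/9, 1/3]
  3: [1/9, 4/9, 1/3, 1/9]
P^2 =
  0: [5/27, 8/27, 22/81, 20/81]
  1: [2/9, 19/81, 20/81, 8/27]
  2: [17/81, 22/81, 7/27, 7/27]
  3: [7/27, 19/81, 19/81, 22/81]
P^3 =
  0: [166/729, 187/729, 182/729, 194/729]
  1: [157/729, 64/243, 62/243, 194/729]
  2: [163/729, 187/729, 61/243, 196/729]
  3: [53/243, 185/729, 184/729, 67/243]
P^4 =
  0: [1451/6561, 560/2187, 1652/6561, 1778/6561]
  1: [1456/6561, 563/2187, 1652/6561, 196/729]
  2: [161/729, 1687/6561, 1654/6561, 1771/6561]
  3: [1442/6561, 7/27, 553/2187, 1759/6561]

(P^4)[0 -> 3] = 1778/6561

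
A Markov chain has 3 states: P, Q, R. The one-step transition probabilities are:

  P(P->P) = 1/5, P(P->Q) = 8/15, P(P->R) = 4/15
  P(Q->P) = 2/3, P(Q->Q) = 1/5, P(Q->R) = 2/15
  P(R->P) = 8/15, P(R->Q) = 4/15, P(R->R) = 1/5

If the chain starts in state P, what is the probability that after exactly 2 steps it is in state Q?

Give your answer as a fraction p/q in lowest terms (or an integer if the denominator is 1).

Computing P^2 by repeated multiplication:
P^1 =
  P: [1/5, 8/15, 4/15]
  Q: [2/3, 1/5, 2/15]
  R: [8/15, 4/15, 1/5]
P^2 =
  P: [121/225, 64/225, 8/45]
  Q: [76/225, 97/225, 52/225]
  R: [88/225, 88/225, 49/225]

(P^2)[P -> Q] = 64/225

Answer: 64/225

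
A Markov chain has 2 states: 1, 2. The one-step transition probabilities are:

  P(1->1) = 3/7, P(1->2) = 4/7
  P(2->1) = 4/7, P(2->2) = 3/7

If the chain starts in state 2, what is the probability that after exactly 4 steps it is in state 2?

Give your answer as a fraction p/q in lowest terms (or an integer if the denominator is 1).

Answer: 1201/2401

Derivation:
Computing P^4 by repeated multiplication:
P^1 =
  1: [3/7, 4/7]
  2: [4/7, 3/7]
P^2 =
  1: [25/49, 24/49]
  2: [24/49, 25/49]
P^3 =
  1: [171/343, 172/343]
  2: [172/343, 171/343]
P^4 =
  1: [1201/2401, 1200/2401]
  2: [1200/2401, 1201/2401]

(P^4)[2 -> 2] = 1201/2401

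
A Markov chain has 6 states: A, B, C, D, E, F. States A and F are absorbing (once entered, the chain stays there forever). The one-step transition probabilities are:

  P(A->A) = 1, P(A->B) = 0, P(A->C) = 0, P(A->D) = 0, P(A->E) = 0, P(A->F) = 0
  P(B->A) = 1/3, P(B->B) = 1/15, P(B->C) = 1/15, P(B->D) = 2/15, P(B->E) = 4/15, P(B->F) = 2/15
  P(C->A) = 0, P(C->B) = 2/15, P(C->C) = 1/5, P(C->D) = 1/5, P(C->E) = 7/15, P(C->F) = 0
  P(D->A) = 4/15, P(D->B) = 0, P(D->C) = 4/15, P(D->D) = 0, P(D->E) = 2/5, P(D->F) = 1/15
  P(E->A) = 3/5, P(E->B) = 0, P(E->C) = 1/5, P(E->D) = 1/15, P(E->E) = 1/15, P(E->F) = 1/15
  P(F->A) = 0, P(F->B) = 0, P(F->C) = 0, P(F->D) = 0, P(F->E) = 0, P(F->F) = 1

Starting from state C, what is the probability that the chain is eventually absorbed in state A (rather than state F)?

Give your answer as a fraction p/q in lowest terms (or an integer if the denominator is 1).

Let a_i = P(absorbed in A | start in state i).
Boundary conditions: a_A = 1, a_F = 0.
For each transient state i, a_i = sum_j P(i->j) * a_j:
  a_B = 1/3*a_A + 1/15*a_B + 1/15*a_C + 2/15*a_D + 4/15*a_E + 2/15*a_F
  a_C = 0*a_A + 2/15*a_B + 1/5*a_C + 1/5*a_D + 7/15*a_E + 0*a_F
  a_D = 4/15*a_A + 0*a_B + 4/15*a_C + 0*a_D + 2/5*a_E + 1/15*a_F
  a_E = 3/5*a_A + 0*a_B + 1/5*a_C + 1/15*a_D + 1/15*a_E + 1/15*a_F

Substituting a_A = 1 and a_F = 0, rearrange to (I - Q) a = r where r[i] = P(i -> A):
  [14/15, -1/15, -2/15, -4/15] . (a_B, a_C, a_D, a_E) = 1/3
  [-2/15, 4/5, -1/5, -7/15] . (a_B, a_C, a_D, a_E) = 0
  [0, -4/15, 1, -2/5] . (a_B, a_C, a_D, a_E) = 4/15
  [0, -1/5, -1/15, 14/15] . (a_B, a_C, a_D, a_E) = 3/5

Solving yields:
  a_B = 10039/12633
  a_C = 3639/4211
  a_D = 10772/12633
  a_E = 11230/12633

Starting state is C, so the absorption probability is a_C = 3639/4211.

Answer: 3639/4211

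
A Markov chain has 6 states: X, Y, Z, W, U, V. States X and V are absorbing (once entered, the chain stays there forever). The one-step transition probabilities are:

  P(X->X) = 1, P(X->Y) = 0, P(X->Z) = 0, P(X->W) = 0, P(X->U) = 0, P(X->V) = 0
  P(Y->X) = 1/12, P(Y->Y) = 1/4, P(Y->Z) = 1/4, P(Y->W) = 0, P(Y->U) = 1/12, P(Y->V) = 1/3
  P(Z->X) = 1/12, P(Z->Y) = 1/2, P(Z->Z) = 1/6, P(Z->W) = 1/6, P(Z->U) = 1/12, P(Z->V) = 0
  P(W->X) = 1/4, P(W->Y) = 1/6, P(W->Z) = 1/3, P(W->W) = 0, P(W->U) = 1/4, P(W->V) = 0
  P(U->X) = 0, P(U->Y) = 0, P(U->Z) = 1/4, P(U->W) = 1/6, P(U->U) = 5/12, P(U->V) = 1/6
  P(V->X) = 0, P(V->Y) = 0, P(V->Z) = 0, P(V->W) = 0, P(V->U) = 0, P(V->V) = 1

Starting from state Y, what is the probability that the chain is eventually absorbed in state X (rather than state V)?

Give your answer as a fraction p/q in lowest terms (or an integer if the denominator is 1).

Let a_i = P(absorbed in X | start in state i).
Boundary conditions: a_X = 1, a_V = 0.
For each transient state i, a_i = sum_j P(i->j) * a_j:
  a_Y = 1/12*a_X + 1/4*a_Y + 1/4*a_Z + 0*a_W + 1/12*a_U + 1/3*a_V
  a_Z = 1/12*a_X + 1/2*a_Y + 1/6*a_Z + 1/6*a_W + 1/12*a_U + 0*a_V
  a_W = 1/4*a_X + 1/6*a_Y + 1/3*a_Z + 0*a_W + 1/4*a_U + 0*a_V
  a_U = 0*a_X + 0*a_Y + 1/4*a_Z + 1/6*a_W + 5/12*a_U + 1/6*a_V

Substituting a_X = 1 and a_V = 0, rearrange to (I - Q) a = r where r[i] = P(i -> X):
  [3/4, -1/4, 0, -1/12] . (a_Y, a_Z, a_W, a_U) = 1/12
  [-1/2, 5/6, -1/6, -1/12] . (a_Y, a_Z, a_W, a_U) = 1/12
  [-1/6, -1/3, 1, -1/4] . (a_Y, a_Z, a_W, a_U) = 1/4
  [0, -1/4, -1/6, 7/12] . (a_Y, a_Z, a_W, a_U) = 0

Solving yields:
  a_Y = 581/2071
  a_Z = 833/2071
  a_W = 1057/2071
  a_U = 659/2071

Starting state is Y, so the absorption probability is a_Y = 581/2071.

Answer: 581/2071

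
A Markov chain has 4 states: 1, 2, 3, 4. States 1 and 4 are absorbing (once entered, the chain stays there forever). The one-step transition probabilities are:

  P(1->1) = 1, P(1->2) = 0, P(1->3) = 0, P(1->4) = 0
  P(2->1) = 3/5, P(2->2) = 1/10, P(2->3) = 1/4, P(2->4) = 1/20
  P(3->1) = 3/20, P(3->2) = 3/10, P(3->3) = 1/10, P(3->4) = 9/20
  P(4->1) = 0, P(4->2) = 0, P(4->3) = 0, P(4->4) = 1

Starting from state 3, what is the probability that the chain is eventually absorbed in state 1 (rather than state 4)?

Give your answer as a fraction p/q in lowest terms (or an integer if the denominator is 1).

Answer: 3/7

Derivation:
Let a_i = P(absorbed in 1 | start in state i).
Boundary conditions: a_1 = 1, a_4 = 0.
For each transient state i, a_i = sum_j P(i->j) * a_j:
  a_2 = 3/5*a_1 + 1/10*a_2 + 1/4*a_3 + 1/20*a_4
  a_3 = 3/20*a_1 + 3/10*a_2 + 1/10*a_3 + 9/20*a_4

Substituting a_1 = 1 and a_4 = 0, rearrange to (I - Q) a = r where r[i] = P(i -> 1):
  [9/10, -1/4] . (a_2, a_3) = 3/5
  [-3/10, 9/10] . (a_2, a_3) = 3/20

Solving yields:
  a_2 = 11/14
  a_3 = 3/7

Starting state is 3, so the absorption probability is a_3 = 3/7.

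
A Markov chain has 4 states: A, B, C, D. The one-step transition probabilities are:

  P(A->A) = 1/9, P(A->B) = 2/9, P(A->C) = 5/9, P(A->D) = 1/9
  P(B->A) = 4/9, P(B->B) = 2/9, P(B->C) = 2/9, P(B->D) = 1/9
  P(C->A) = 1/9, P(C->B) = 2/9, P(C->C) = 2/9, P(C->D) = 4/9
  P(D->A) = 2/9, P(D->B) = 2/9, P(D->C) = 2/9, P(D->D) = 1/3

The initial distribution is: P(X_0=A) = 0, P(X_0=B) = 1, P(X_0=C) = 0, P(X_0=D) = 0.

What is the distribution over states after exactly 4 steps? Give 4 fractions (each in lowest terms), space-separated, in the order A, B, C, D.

Answer: 1420/6561 2/9 638/2187 1769/6561

Derivation:
Propagating the distribution step by step (d_{t+1} = d_t * P):
d_0 = (A=0, B=1, C=0, D=0)
  d_1[A] = 0*1/9 + 1*4/9 + 0*1/9 + 0*2/9 = 4/9
  d_1[B] = 0*2/9 + 1*2/9 + 0*2/9 + 0*2/9 = 2/9
  d_1[C] = 0*5/9 + 1*2/9 + 0*2/9 + 0*2/9 = 2/9
  d_1[D] = 0*1/9 + 1*1/9 + 0*4/9 + 0*1/3 = 1/9
d_1 = (A=4/9, B=2/9, C=2/9, D=1/9)
  d_2[A] = 4/9*1/9 + 2/9*4/9 + 2/9*1/9 + 1/9*2/9 = 16/81
  d_2[B] = 4/9*2/9 + 2/9*2/9 + 2/9*2/9 + 1/9*2/9 = 2/9
  d_2[C] = 4/9*5/9 + 2/9*2/9 + 2/9*2/9 + 1/9*2/9 = 10/27
  d_2[D] = 4/9*1/9 + 2/9*1/9 + 2/9*4/9 + 1/9*1/3 = 17/81
d_2 = (A=16/81, B=2/9, C=10/27, D=17/81)
  d_3[A] = 16/81*1/9 + 2/9*4/9 + 10/27*1/9 + 17/81*2/9 = 152/729
  d_3[B] = 16/81*2/9 + 2/9*2/9 + 10/27*2/9 + 17/81*2/9 = 2/9
  d_3[C] = 16/81*5/9 + 2/9*2/9 + 10/27*2/9 + 17/81*2/9 = 70/243
  d_3[D] = 16/81*1/9 + 2/9*1/9 + 10/27*4/9 + 17/81*1/3 = 205/729
d_3 = (A=152/729, B=2/9, C=70/243, D=205/729)
  d_4[A] = 152/729*1/9 + 2/9*4/9 + 70/243*1/9 + 205/729*2/9 = 1420/6561
  d_4[B] = 152/729*2/9 + 2/9*2/9 + 70/243*2/9 + 205/729*2/9 = 2/9
  d_4[C] = 152/729*5/9 + 2/9*2/9 + 70/243*2/9 + 205/729*2/9 = 638/2187
  d_4[D] = 152/729*1/9 + 2/9*1/9 + 70/243*4/9 + 205/729*1/3 = 1769/6561
d_4 = (A=1420/6561, B=2/9, C=638/2187, D=1769/6561)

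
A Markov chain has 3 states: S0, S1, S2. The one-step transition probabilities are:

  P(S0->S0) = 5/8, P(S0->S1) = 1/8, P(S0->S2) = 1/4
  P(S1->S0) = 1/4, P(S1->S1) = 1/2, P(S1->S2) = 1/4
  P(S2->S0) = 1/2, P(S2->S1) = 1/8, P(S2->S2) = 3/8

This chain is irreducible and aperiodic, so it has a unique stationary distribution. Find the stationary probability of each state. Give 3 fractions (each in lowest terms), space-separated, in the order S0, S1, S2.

The stationary distribution satisfies pi = pi * P, i.e.:
  pi_S0 = 5/8*pi_S0 + 1/4*pi_S1 + 1/2*pi_S2
  pi_S1 = 1/8*pi_S0 + 1/2*pi_S1 + 1/8*pi_S2
  pi_S2 = 1/4*pi_S0 + 1/4*pi_S1 + 3/8*pi_S2
with normalization: pi_S0 + pi_S1 + pi_S2 = 1.

Using the first 2 balance equations plus normalization, the linear system A*pi = b is:
  [-3/8, 1/4, 1/2] . pi = 0
  [1/8, -1/2, 1/8] . pi = 0
  [1, 1, 1] . pi = 1

Solving yields:
  pi_S0 = 18/35
  pi_S1 = 1/5
  pi_S2 = 2/7

Verification (pi * P):
  18/35*5/8 + 1/5*1/4 + 2/7*1/2 = 18/35 = pi_S0  (ok)
  18/35*1/8 + 1/5*1/2 + 2/7*1/8 = 1/5 = pi_S1  (ok)
  18/35*1/4 + 1/5*1/4 + 2/7*3/8 = 2/7 = pi_S2  (ok)

Answer: 18/35 1/5 2/7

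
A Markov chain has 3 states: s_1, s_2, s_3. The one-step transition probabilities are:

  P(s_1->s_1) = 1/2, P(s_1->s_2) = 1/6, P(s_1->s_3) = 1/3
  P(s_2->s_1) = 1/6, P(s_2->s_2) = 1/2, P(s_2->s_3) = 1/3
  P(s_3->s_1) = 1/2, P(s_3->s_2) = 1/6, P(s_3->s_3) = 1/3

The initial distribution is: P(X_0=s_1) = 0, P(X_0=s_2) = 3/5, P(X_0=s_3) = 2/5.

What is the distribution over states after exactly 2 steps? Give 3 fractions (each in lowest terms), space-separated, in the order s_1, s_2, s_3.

Answer: 17/45 13/45 1/3

Derivation:
Propagating the distribution step by step (d_{t+1} = d_t * P):
d_0 = (s_1=0, s_2=3/5, s_3=2/5)
  d_1[s_1] = 0*1/2 + 3/5*1/6 + 2/5*1/2 = 3/10
  d_1[s_2] = 0*1/6 + 3/5*1/2 + 2/5*1/6 = 11/30
  d_1[s_3] = 0*1/3 + 3/5*1/3 + 2/5*1/3 = 1/3
d_1 = (s_1=3/10, s_2=11/30, s_3=1/3)
  d_2[s_1] = 3/10*1/2 + 11/30*1/6 + 1/3*1/2 = 17/45
  d_2[s_2] = 3/10*1/6 + 11/30*1/2 + 1/3*1/6 = 13/45
  d_2[s_3] = 3/10*1/3 + 11/30*1/3 + 1/3*1/3 = 1/3
d_2 = (s_1=17/45, s_2=13/45, s_3=1/3)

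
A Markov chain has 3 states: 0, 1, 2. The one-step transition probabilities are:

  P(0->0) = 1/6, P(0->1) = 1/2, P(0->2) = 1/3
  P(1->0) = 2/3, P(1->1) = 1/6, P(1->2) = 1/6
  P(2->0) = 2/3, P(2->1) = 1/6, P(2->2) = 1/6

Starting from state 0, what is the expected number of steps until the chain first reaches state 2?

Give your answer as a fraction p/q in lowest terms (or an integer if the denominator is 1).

Let h_i = expected steps to first reach 2 from state i.
Boundary: h_2 = 0.
First-step equations for the other states:
  h_0 = 1 + 1/6*h_0 + 1/2*h_1 + 1/3*h_2
  h_1 = 1 + 2/3*h_0 + 1/6*h_1 + 1/6*h_2

Substituting h_2 = 0 and rearranging gives the linear system (I - Q) h = 1:
  [5/6, -1/2] . (h_0, h_1) = 1
  [-2/3, 5/6] . (h_0, h_1) = 1

Solving yields:
  h_0 = 48/13
  h_1 = 54/13

Starting state is 0, so the expected hitting time is h_0 = 48/13.

Answer: 48/13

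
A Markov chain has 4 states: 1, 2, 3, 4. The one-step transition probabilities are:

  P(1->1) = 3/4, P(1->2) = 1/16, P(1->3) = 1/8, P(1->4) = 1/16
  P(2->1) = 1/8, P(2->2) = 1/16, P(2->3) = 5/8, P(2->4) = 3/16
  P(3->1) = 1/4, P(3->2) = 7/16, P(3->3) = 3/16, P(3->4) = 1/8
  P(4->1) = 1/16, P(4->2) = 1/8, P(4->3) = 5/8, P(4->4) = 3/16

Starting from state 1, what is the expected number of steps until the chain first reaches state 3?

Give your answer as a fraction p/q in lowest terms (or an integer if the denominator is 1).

Let h_i = expected steps to first reach 3 from state i.
Boundary: h_3 = 0.
First-step equations for the other states:
  h_1 = 1 + 3/4*h_1 + 1/16*h_2 + 1/8*h_3 + 1/16*h_4
  h_2 = 1 + 1/8*h_1 + 1/16*h_2 + 5/8*h_3 + 3/16*h_4
  h_4 = 1 + 1/16*h_1 + 1/8*h_2 + 5/8*h_3 + 3/16*h_4

Substituting h_3 = 0 and rearranging gives the linear system (I - Q) h = 1:
  [1/4, -1/16, -1/16] . (h_1, h_2, h_4) = 1
  [-1/8, 15/16, -3/16] . (h_1, h_2, h_4) = 1
  [-1/16, -1/8, 13/16] . (h_1, h_2, h_4) = 1

Solving yields:
  h_1 = 296/59
  h_2 = 376/177
  h_4 = 344/177

Starting state is 1, so the expected hitting time is h_1 = 296/59.

Answer: 296/59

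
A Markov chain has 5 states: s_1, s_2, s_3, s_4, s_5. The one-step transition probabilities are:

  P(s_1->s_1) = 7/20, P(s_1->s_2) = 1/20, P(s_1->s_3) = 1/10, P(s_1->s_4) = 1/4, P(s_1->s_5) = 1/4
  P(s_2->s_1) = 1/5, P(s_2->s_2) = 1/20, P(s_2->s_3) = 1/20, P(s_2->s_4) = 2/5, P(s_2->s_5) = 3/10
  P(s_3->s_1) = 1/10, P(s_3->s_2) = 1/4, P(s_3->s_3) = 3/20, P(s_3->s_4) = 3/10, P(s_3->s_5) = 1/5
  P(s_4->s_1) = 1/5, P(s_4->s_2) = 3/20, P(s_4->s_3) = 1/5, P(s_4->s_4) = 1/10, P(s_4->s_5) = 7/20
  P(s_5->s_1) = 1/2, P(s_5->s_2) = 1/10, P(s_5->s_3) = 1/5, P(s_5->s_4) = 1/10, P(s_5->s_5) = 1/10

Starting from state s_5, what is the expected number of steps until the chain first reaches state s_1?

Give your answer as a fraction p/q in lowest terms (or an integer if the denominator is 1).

Let h_i = expected steps to first reach s_1 from state i.
Boundary: h_s_1 = 0.
First-step equations for the other states:
  h_s_2 = 1 + 1/5*h_s_1 + 1/20*h_s_2 + 1/20*h_s_3 + 2/5*h_s_4 + 3/10*h_s_5
  h_s_3 = 1 + 1/10*h_s_1 + 1/4*h_s_2 + 3/20*h_s_3 + 3/10*h_s_4 + 1/5*h_s_5
  h_s_4 = 1 + 1/5*h_s_1 + 3/20*h_s_2 + 1/5*h_s_3 + 1/10*h_s_4 + 7/20*h_s_5
  h_s_5 = 1 + 1/2*h_s_1 + 1/10*h_s_2 + 1/5*h_s_3 + 1/10*h_s_4 + 1/10*h_s_5

Substituting h_s_1 = 0 and rearranging gives the linear system (I - Q) h = 1:
  [19/20, -1/20, -2/5, -3/10] . (h_s_2, h_s_3, h_s_4, h_s_5) = 1
  [-1/4, 17/20, -3/10, -1/5] . (h_s_2, h_s_3, h_s_4, h_s_5) = 1
  [-3/20, -1/5, 9/10, -7/20] . (h_s_2, h_s_3, h_s_4, h_s_5) = 1
  [-1/10, -1/5, -1/10, 9/10] . (h_s_2, h_s_3, h_s_4, h_s_5) = 1

Solving yields:
  h_s_2 = 9675/2524
  h_s_3 = 10995/2524
  h_s_4 = 2435/631
  h_s_5 = 7405/2524

Starting state is s_5, so the expected hitting time is h_s_5 = 7405/2524.

Answer: 7405/2524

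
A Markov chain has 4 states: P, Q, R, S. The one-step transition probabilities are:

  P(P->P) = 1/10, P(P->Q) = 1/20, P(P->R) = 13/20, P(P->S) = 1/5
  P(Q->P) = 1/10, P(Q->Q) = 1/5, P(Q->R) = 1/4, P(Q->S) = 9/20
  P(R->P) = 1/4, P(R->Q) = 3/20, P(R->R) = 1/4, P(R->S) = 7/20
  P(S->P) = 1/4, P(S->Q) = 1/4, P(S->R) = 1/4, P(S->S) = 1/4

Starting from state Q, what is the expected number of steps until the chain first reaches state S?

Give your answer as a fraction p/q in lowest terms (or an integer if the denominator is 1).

Let h_i = expected steps to first reach S from state i.
Boundary: h_S = 0.
First-step equations for the other states:
  h_P = 1 + 1/10*h_P + 1/20*h_Q + 13/20*h_R + 1/5*h_S
  h_Q = 1 + 1/10*h_P + 1/5*h_Q + 1/4*h_R + 9/20*h_S
  h_R = 1 + 1/4*h_P + 3/20*h_Q + 1/4*h_R + 7/20*h_S

Substituting h_S = 0 and rearranging gives the linear system (I - Q) h = 1:
  [9/10, -1/20, -13/20] . (h_P, h_Q, h_R) = 1
  [-1/10, 4/5, -1/4] . (h_P, h_Q, h_R) = 1
  [-1/4, -3/20, 3/4] . (h_P, h_Q, h_R) = 1

Solving yields:
  h_P = 3280/959
  h_Q = 7520/2877
  h_R = 8620/2877

Starting state is Q, so the expected hitting time is h_Q = 7520/2877.

Answer: 7520/2877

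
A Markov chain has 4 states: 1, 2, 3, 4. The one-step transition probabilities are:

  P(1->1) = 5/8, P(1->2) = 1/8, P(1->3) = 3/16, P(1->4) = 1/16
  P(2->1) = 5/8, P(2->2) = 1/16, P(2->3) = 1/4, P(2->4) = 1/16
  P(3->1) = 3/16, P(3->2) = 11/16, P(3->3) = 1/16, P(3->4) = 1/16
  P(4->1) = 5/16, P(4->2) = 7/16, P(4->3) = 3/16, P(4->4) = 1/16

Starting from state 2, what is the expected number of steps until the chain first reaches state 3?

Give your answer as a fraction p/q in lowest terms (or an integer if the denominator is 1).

Answer: 4096/853

Derivation:
Let h_i = expected steps to first reach 3 from state i.
Boundary: h_3 = 0.
First-step equations for the other states:
  h_1 = 1 + 5/8*h_1 + 1/8*h_2 + 3/16*h_3 + 1/16*h_4
  h_2 = 1 + 5/8*h_1 + 1/16*h_2 + 1/4*h_3 + 1/16*h_4
  h_4 = 1 + 5/16*h_1 + 7/16*h_2 + 3/16*h_3 + 1/16*h_4

Substituting h_3 = 0 and rearranging gives the linear system (I - Q) h = 1:
  [3/8, -1/8, -1/16] . (h_1, h_2, h_4) = 1
  [-5/8, 15/16, -1/16] . (h_1, h_2, h_4) = 1
  [-5/16, -7/16, 15/16] . (h_1, h_2, h_4) = 1

Solving yields:
  h_1 = 4352/853
  h_2 = 4096/853
  h_4 = 4272/853

Starting state is 2, so the expected hitting time is h_2 = 4096/853.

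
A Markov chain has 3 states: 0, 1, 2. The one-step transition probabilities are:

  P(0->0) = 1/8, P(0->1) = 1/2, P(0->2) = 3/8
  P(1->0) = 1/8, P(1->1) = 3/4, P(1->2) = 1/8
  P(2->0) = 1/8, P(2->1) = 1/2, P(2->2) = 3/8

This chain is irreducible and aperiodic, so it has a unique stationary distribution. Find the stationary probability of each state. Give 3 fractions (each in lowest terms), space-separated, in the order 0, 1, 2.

Answer: 1/8 2/3 5/24

Derivation:
The stationary distribution satisfies pi = pi * P, i.e.:
  pi_0 = 1/8*pi_0 + 1/8*pi_1 + 1/8*pi_2
  pi_1 = 1/2*pi_0 + 3/4*pi_1 + 1/2*pi_2
  pi_2 = 3/8*pi_0 + 1/8*pi_1 + 3/8*pi_2
with normalization: pi_0 + pi_1 + pi_2 = 1.

Using the first 2 balance equations plus normalization, the linear system A*pi = b is:
  [-7/8, 1/8, 1/8] . pi = 0
  [1/2, -1/4, 1/2] . pi = 0
  [1, 1, 1] . pi = 1

Solving yields:
  pi_0 = 1/8
  pi_1 = 2/3
  pi_2 = 5/24

Verification (pi * P):
  1/8*1/8 + 2/3*1/8 + 5/24*1/8 = 1/8 = pi_0  (ok)
  1/8*1/2 + 2/3*3/4 + 5/24*1/2 = 2/3 = pi_1  (ok)
  1/8*3/8 + 2/3*1/8 + 5/24*3/8 = 5/24 = pi_2  (ok)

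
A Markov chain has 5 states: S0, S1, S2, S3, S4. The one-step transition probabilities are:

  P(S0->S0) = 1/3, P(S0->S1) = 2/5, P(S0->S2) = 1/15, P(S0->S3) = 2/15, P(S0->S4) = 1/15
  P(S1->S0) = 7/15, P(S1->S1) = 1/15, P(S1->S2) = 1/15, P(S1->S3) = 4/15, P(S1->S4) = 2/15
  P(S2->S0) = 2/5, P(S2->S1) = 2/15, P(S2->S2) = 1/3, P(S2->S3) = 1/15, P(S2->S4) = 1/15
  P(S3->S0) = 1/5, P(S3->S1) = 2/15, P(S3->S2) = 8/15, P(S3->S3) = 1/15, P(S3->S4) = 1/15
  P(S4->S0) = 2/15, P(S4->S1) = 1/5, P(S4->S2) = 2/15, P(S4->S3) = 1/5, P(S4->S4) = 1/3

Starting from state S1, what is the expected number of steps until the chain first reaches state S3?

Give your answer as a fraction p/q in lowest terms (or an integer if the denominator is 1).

Let h_i = expected steps to first reach S3 from state i.
Boundary: h_S3 = 0.
First-step equations for the other states:
  h_S0 = 1 + 1/3*h_S0 + 2/5*h_S1 + 1/15*h_S2 + 2/15*h_S3 + 1/15*h_S4
  h_S1 = 1 + 7/15*h_S0 + 1/15*h_S1 + 1/15*h_S2 + 4/15*h_S3 + 2/15*h_S4
  h_S2 = 1 + 2/5*h_S0 + 2/15*h_S1 + 1/3*h_S2 + 1/15*h_S3 + 1/15*h_S4
  h_S4 = 1 + 2/15*h_S0 + 1/5*h_S1 + 2/15*h_S2 + 1/5*h_S3 + 1/3*h_S4

Substituting h_S3 = 0 and rearranging gives the linear system (I - Q) h = 1:
  [2/3, -2/5, -1/15, -1/15] . (h_S0, h_S1, h_S2, h_S4) = 1
  [-7/15, 14/15, -1/15, -2/15] . (h_S0, h_S1, h_S2, h_S4) = 1
  [-2/5, -2/15, 2/3, -1/15] . (h_S0, h_S1, h_S2, h_S4) = 1
  [-2/15, -1/5, -2/15, 2/3] . (h_S0, h_S1, h_S2, h_S4) = 1

Solving yields:
  h_S0 = 65/11
  h_S1 = 175/33
  h_S2 = 20/3
  h_S4 = 185/33

Starting state is S1, so the expected hitting time is h_S1 = 175/33.

Answer: 175/33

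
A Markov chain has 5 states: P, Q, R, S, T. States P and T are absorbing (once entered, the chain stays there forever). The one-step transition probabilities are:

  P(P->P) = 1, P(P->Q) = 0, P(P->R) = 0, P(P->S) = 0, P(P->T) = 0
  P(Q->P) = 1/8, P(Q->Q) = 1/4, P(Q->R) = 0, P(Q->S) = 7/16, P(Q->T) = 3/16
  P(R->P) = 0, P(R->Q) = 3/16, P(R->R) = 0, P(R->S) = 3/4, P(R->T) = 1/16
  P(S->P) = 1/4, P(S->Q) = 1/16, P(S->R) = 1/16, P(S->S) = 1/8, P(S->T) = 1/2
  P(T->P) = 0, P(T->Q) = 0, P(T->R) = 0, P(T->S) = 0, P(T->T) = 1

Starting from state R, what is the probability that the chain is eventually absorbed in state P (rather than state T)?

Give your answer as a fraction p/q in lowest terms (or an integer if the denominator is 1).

Let a_i = P(absorbed in P | start in state i).
Boundary conditions: a_P = 1, a_T = 0.
For each transient state i, a_i = sum_j P(i->j) * a_j:
  a_Q = 1/8*a_P + 1/4*a_Q + 0*a_R + 7/16*a_S + 3/16*a_T
  a_R = 0*a_P + 3/16*a_Q + 0*a_R + 3/4*a_S + 1/16*a_T
  a_S = 1/4*a_P + 1/16*a_Q + 1/16*a_R + 1/8*a_S + 1/2*a_T

Substituting a_P = 1 and a_T = 0, rearrange to (I - Q) a = r where r[i] = P(i -> P):
  [3/4, 0, -7/16] . (a_Q, a_R, a_S) = 1/8
  [-3/16, 1, -3/4] . (a_Q, a_R, a_S) = 0
  [-1/16, -1/16, 7/8] . (a_Q, a_R, a_S) = 1/4

Solving yields:
  a_Q = 872/2411
  a_R = 768/2411
  a_S = 806/2411

Starting state is R, so the absorption probability is a_R = 768/2411.

Answer: 768/2411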